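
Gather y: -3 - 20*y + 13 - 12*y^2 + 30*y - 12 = -12*y^2 + 10*y - 2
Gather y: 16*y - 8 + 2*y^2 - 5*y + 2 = 2*y^2 + 11*y - 6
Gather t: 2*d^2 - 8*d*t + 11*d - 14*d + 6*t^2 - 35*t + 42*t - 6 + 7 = 2*d^2 - 3*d + 6*t^2 + t*(7 - 8*d) + 1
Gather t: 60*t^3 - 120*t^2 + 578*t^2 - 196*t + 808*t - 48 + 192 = 60*t^3 + 458*t^2 + 612*t + 144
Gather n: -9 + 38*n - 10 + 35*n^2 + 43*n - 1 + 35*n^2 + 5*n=70*n^2 + 86*n - 20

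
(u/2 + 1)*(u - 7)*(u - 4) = u^3/2 - 9*u^2/2 + 3*u + 28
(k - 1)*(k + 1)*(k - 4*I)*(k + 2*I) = k^4 - 2*I*k^3 + 7*k^2 + 2*I*k - 8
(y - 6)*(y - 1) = y^2 - 7*y + 6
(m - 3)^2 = m^2 - 6*m + 9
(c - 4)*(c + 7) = c^2 + 3*c - 28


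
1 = 1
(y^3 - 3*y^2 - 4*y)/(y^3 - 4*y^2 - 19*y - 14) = y*(y - 4)/(y^2 - 5*y - 14)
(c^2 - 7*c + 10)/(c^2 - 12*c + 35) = (c - 2)/(c - 7)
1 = 1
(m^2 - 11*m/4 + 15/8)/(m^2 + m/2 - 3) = (m - 5/4)/(m + 2)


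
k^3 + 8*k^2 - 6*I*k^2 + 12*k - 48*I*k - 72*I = (k + 2)*(k + 6)*(k - 6*I)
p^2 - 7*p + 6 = (p - 6)*(p - 1)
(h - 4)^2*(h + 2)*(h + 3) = h^4 - 3*h^3 - 18*h^2 + 32*h + 96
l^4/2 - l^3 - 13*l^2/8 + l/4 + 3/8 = (l/2 + 1/2)*(l - 3)*(l - 1/2)*(l + 1/2)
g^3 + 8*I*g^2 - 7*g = g*(g + I)*(g + 7*I)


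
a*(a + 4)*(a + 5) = a^3 + 9*a^2 + 20*a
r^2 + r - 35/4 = (r - 5/2)*(r + 7/2)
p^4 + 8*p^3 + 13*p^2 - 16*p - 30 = (p + 3)*(p + 5)*(p - sqrt(2))*(p + sqrt(2))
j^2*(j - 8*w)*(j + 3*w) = j^4 - 5*j^3*w - 24*j^2*w^2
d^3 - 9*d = d*(d - 3)*(d + 3)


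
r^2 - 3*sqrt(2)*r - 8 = (r - 4*sqrt(2))*(r + sqrt(2))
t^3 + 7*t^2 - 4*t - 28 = (t - 2)*(t + 2)*(t + 7)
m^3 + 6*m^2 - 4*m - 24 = (m - 2)*(m + 2)*(m + 6)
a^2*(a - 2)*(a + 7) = a^4 + 5*a^3 - 14*a^2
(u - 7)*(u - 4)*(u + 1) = u^3 - 10*u^2 + 17*u + 28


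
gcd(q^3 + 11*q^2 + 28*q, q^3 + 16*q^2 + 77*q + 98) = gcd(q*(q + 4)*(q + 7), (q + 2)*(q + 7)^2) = q + 7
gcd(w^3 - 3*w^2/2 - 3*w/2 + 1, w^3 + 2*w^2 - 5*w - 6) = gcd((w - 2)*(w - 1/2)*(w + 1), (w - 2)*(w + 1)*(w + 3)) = w^2 - w - 2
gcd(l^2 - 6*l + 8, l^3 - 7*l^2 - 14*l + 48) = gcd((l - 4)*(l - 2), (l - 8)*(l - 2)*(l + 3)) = l - 2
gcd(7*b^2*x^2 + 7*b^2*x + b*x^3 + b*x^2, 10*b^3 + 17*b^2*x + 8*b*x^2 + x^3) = 1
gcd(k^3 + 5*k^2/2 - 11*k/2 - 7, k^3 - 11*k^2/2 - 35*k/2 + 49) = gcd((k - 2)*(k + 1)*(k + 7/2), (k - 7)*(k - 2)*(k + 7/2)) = k^2 + 3*k/2 - 7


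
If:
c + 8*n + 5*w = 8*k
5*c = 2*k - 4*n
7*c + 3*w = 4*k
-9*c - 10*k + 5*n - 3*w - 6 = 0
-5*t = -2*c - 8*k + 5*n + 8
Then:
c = -48/779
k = -372/779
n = -126/779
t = -8674/3895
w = -384/779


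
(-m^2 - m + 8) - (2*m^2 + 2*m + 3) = -3*m^2 - 3*m + 5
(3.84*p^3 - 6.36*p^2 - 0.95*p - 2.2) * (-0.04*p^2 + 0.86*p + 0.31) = -0.1536*p^5 + 3.5568*p^4 - 4.2412*p^3 - 2.7006*p^2 - 2.1865*p - 0.682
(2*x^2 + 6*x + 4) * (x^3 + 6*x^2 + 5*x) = 2*x^5 + 18*x^4 + 50*x^3 + 54*x^2 + 20*x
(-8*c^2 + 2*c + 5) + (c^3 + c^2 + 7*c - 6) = c^3 - 7*c^2 + 9*c - 1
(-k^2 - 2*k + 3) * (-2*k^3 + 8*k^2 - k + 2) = 2*k^5 - 4*k^4 - 21*k^3 + 24*k^2 - 7*k + 6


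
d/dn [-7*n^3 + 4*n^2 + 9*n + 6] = -21*n^2 + 8*n + 9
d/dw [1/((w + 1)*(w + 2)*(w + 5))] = (-(w + 1)*(w + 2) - (w + 1)*(w + 5) - (w + 2)*(w + 5))/((w + 1)^2*(w + 2)^2*(w + 5)^2)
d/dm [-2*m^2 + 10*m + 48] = 10 - 4*m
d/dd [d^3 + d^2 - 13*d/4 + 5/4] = 3*d^2 + 2*d - 13/4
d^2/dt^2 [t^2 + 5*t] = 2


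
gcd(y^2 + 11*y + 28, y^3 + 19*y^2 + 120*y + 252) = y + 7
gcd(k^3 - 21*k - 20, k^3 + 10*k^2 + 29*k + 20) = k^2 + 5*k + 4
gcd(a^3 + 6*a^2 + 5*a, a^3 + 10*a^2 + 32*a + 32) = 1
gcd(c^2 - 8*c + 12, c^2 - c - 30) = c - 6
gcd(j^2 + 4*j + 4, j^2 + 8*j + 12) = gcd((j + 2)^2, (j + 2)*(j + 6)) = j + 2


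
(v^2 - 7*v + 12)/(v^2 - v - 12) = (v - 3)/(v + 3)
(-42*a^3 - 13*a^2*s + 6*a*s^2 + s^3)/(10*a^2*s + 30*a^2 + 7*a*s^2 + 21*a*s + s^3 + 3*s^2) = (-21*a^2 + 4*a*s + s^2)/(5*a*s + 15*a + s^2 + 3*s)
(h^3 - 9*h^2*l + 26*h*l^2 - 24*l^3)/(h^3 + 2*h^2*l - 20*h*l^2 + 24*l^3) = (h^2 - 7*h*l + 12*l^2)/(h^2 + 4*h*l - 12*l^2)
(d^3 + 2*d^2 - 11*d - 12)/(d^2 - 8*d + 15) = (d^2 + 5*d + 4)/(d - 5)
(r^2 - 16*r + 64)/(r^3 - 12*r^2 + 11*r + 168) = (r - 8)/(r^2 - 4*r - 21)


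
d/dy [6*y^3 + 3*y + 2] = 18*y^2 + 3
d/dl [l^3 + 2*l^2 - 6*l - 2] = 3*l^2 + 4*l - 6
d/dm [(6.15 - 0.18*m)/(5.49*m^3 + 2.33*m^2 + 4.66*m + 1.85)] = (1.9764*m^3 - 100.8711*m^2 - 28.659*m - 28.992)/(30.1401*m^6 + 25.5834*m^5 + 56.5957*m^4 + 42.0286*m^3 + 30.3366*m^2 + 17.242*m + 3.4225)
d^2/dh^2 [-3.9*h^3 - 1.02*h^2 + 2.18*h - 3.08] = -23.4*h - 2.04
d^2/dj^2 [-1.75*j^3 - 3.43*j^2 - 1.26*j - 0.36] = -10.5*j - 6.86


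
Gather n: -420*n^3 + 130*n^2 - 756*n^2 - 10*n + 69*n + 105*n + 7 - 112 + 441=-420*n^3 - 626*n^2 + 164*n + 336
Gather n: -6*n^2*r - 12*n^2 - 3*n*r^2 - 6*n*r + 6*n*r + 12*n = n^2*(-6*r - 12) + n*(12 - 3*r^2)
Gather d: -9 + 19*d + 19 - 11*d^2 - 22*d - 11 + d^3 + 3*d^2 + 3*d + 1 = d^3 - 8*d^2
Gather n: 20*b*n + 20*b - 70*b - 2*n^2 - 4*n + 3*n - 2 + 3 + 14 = -50*b - 2*n^2 + n*(20*b - 1) + 15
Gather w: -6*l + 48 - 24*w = -6*l - 24*w + 48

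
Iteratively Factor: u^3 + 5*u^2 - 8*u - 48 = (u + 4)*(u^2 + u - 12) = (u - 3)*(u + 4)*(u + 4)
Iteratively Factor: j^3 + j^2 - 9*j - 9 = (j + 3)*(j^2 - 2*j - 3) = (j + 1)*(j + 3)*(j - 3)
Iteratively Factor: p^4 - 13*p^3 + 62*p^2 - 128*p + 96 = (p - 4)*(p^3 - 9*p^2 + 26*p - 24) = (p - 4)*(p - 2)*(p^2 - 7*p + 12) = (p - 4)^2*(p - 2)*(p - 3)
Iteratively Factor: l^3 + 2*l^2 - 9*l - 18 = (l + 3)*(l^2 - l - 6) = (l + 2)*(l + 3)*(l - 3)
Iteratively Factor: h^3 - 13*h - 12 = (h + 1)*(h^2 - h - 12) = (h + 1)*(h + 3)*(h - 4)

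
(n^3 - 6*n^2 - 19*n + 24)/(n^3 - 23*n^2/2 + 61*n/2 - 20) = 2*(n + 3)/(2*n - 5)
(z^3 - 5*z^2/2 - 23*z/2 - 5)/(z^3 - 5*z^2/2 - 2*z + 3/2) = (2*z^3 - 5*z^2 - 23*z - 10)/(2*z^3 - 5*z^2 - 4*z + 3)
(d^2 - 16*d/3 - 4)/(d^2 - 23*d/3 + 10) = (3*d + 2)/(3*d - 5)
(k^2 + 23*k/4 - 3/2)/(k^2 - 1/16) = 4*(k + 6)/(4*k + 1)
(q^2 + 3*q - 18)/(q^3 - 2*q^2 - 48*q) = (q - 3)/(q*(q - 8))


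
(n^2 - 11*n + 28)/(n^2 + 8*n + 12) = (n^2 - 11*n + 28)/(n^2 + 8*n + 12)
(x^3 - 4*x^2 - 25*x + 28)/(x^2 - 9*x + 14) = (x^2 + 3*x - 4)/(x - 2)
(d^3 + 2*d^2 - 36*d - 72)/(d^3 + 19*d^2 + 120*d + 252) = (d^2 - 4*d - 12)/(d^2 + 13*d + 42)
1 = 1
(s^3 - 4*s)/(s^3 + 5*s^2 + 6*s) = (s - 2)/(s + 3)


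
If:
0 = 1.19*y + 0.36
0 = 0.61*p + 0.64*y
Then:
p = 0.32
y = -0.30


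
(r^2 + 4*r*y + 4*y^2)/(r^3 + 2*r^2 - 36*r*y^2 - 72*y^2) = (r^2 + 4*r*y + 4*y^2)/(r^3 + 2*r^2 - 36*r*y^2 - 72*y^2)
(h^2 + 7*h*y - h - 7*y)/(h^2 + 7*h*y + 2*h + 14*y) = (h - 1)/(h + 2)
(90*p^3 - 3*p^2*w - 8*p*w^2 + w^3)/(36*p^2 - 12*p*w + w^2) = (15*p^2 + 2*p*w - w^2)/(6*p - w)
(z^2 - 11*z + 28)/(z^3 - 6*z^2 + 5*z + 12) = (z - 7)/(z^2 - 2*z - 3)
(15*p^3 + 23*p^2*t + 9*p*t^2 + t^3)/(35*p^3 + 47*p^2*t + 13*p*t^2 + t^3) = (3*p + t)/(7*p + t)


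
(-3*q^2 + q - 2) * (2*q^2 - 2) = -6*q^4 + 2*q^3 + 2*q^2 - 2*q + 4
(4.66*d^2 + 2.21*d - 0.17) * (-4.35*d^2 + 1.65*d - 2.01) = -20.271*d^4 - 1.9245*d^3 - 4.9806*d^2 - 4.7226*d + 0.3417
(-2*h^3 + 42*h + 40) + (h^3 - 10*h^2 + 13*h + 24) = -h^3 - 10*h^2 + 55*h + 64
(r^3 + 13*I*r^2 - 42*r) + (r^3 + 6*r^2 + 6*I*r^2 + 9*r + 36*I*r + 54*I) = 2*r^3 + 6*r^2 + 19*I*r^2 - 33*r + 36*I*r + 54*I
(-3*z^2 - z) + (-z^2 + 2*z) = -4*z^2 + z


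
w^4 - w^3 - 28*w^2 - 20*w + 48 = (w - 6)*(w - 1)*(w + 2)*(w + 4)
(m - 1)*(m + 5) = m^2 + 4*m - 5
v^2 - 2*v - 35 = (v - 7)*(v + 5)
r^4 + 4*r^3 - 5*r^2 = r^2*(r - 1)*(r + 5)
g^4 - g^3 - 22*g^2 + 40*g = g*(g - 4)*(g - 2)*(g + 5)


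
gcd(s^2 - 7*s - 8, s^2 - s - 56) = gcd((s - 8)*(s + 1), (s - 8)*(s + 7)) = s - 8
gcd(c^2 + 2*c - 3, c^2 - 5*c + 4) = c - 1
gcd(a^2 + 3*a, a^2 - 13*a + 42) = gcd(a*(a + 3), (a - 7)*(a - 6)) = 1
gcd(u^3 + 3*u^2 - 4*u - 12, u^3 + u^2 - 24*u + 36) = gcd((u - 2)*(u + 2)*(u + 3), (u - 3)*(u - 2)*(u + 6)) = u - 2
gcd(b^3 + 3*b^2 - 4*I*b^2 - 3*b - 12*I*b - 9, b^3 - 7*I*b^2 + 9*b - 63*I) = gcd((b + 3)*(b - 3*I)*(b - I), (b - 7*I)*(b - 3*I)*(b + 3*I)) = b - 3*I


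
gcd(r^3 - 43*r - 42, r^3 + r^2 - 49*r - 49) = r^2 - 6*r - 7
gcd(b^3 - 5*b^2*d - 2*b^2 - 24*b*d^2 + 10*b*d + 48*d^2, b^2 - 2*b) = b - 2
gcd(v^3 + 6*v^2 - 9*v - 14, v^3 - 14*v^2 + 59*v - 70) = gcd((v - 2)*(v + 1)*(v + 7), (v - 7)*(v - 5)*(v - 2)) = v - 2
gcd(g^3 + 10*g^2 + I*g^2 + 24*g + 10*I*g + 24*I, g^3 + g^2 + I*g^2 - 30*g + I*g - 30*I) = g^2 + g*(6 + I) + 6*I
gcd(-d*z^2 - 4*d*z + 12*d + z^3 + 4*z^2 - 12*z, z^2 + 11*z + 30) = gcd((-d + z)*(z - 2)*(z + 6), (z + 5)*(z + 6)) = z + 6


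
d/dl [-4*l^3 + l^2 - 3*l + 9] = -12*l^2 + 2*l - 3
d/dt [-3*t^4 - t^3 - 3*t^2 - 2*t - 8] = -12*t^3 - 3*t^2 - 6*t - 2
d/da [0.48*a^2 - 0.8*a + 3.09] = 0.96*a - 0.8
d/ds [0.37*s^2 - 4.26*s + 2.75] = 0.74*s - 4.26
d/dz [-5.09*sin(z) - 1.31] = -5.09*cos(z)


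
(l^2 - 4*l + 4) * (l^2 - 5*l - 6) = l^4 - 9*l^3 + 18*l^2 + 4*l - 24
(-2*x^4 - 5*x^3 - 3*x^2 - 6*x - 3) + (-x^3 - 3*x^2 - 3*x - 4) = -2*x^4 - 6*x^3 - 6*x^2 - 9*x - 7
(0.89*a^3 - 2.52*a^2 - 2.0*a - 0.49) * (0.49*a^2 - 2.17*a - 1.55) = 0.4361*a^5 - 3.1661*a^4 + 3.1089*a^3 + 8.0059*a^2 + 4.1633*a + 0.7595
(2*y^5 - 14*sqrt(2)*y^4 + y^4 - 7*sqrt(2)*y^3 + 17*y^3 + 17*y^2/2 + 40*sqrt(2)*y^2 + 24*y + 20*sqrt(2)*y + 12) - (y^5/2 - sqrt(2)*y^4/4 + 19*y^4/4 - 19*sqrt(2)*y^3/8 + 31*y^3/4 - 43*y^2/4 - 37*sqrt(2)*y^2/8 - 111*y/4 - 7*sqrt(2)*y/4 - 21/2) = 3*y^5/2 - 55*sqrt(2)*y^4/4 - 15*y^4/4 - 37*sqrt(2)*y^3/8 + 37*y^3/4 + 77*y^2/4 + 357*sqrt(2)*y^2/8 + 87*sqrt(2)*y/4 + 207*y/4 + 45/2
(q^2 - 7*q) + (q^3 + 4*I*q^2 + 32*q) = q^3 + q^2 + 4*I*q^2 + 25*q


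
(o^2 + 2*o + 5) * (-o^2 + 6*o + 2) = -o^4 + 4*o^3 + 9*o^2 + 34*o + 10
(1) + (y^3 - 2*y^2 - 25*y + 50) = y^3 - 2*y^2 - 25*y + 51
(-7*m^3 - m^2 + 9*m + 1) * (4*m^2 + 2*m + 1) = -28*m^5 - 18*m^4 + 27*m^3 + 21*m^2 + 11*m + 1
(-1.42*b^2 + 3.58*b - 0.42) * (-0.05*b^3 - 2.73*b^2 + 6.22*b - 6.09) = 0.071*b^5 + 3.6976*b^4 - 18.5848*b^3 + 32.062*b^2 - 24.4146*b + 2.5578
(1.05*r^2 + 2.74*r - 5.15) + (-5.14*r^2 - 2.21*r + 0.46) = -4.09*r^2 + 0.53*r - 4.69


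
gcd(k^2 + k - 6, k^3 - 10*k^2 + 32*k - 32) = k - 2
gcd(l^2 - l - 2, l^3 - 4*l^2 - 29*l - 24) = l + 1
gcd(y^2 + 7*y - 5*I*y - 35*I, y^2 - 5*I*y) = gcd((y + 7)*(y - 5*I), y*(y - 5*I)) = y - 5*I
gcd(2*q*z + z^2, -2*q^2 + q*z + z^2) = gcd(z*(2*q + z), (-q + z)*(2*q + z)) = 2*q + z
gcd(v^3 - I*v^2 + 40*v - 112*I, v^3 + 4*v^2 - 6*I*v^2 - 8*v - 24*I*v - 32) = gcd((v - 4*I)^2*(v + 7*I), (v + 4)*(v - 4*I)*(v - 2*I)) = v - 4*I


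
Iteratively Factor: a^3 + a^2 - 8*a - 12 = (a + 2)*(a^2 - a - 6) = (a - 3)*(a + 2)*(a + 2)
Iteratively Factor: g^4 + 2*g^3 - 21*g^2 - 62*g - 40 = (g + 2)*(g^3 - 21*g - 20) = (g + 1)*(g + 2)*(g^2 - g - 20) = (g + 1)*(g + 2)*(g + 4)*(g - 5)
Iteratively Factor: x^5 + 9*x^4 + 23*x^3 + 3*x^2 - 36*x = (x)*(x^4 + 9*x^3 + 23*x^2 + 3*x - 36) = x*(x - 1)*(x^3 + 10*x^2 + 33*x + 36) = x*(x - 1)*(x + 3)*(x^2 + 7*x + 12) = x*(x - 1)*(x + 3)*(x + 4)*(x + 3)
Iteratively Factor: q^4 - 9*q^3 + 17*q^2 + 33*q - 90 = (q - 3)*(q^3 - 6*q^2 - q + 30) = (q - 3)^2*(q^2 - 3*q - 10) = (q - 5)*(q - 3)^2*(q + 2)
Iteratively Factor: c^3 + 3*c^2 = (c + 3)*(c^2) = c*(c + 3)*(c)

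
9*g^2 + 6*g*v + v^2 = (3*g + v)^2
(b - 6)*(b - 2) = b^2 - 8*b + 12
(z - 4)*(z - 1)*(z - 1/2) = z^3 - 11*z^2/2 + 13*z/2 - 2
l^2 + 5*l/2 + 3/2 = (l + 1)*(l + 3/2)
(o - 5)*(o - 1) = o^2 - 6*o + 5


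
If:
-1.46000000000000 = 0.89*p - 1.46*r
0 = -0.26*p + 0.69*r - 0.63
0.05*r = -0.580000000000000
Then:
No Solution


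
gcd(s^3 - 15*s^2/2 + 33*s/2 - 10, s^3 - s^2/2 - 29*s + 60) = s^2 - 13*s/2 + 10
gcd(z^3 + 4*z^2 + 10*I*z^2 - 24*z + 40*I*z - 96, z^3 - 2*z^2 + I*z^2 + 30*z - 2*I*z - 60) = z + 6*I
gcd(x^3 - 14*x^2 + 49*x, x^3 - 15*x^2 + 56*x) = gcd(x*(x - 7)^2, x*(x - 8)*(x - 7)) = x^2 - 7*x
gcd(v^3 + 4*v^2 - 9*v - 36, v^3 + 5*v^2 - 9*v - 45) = v^2 - 9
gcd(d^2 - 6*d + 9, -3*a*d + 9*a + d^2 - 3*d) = d - 3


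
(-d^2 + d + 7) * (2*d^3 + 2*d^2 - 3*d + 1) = -2*d^5 + 19*d^3 + 10*d^2 - 20*d + 7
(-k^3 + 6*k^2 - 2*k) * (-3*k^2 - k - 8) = 3*k^5 - 17*k^4 + 8*k^3 - 46*k^2 + 16*k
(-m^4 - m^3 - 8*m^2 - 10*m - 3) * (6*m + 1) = -6*m^5 - 7*m^4 - 49*m^3 - 68*m^2 - 28*m - 3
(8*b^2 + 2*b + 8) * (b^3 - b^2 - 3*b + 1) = 8*b^5 - 6*b^4 - 18*b^3 - 6*b^2 - 22*b + 8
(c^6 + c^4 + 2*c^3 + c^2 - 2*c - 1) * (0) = 0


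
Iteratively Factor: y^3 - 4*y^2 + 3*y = (y - 1)*(y^2 - 3*y) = y*(y - 1)*(y - 3)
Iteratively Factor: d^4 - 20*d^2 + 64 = (d - 2)*(d^3 + 2*d^2 - 16*d - 32) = (d - 2)*(d + 2)*(d^2 - 16) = (d - 2)*(d + 2)*(d + 4)*(d - 4)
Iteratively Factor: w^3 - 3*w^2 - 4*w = (w)*(w^2 - 3*w - 4) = w*(w - 4)*(w + 1)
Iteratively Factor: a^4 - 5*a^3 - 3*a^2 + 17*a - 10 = (a + 2)*(a^3 - 7*a^2 + 11*a - 5) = (a - 1)*(a + 2)*(a^2 - 6*a + 5) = (a - 1)^2*(a + 2)*(a - 5)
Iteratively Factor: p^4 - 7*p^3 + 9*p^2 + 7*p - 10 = (p - 2)*(p^3 - 5*p^2 - p + 5) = (p - 2)*(p - 1)*(p^2 - 4*p - 5) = (p - 2)*(p - 1)*(p + 1)*(p - 5)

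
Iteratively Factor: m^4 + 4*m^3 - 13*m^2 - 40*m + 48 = (m - 3)*(m^3 + 7*m^2 + 8*m - 16) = (m - 3)*(m - 1)*(m^2 + 8*m + 16) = (m - 3)*(m - 1)*(m + 4)*(m + 4)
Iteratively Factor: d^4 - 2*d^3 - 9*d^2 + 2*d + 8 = (d - 1)*(d^3 - d^2 - 10*d - 8) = (d - 1)*(d + 2)*(d^2 - 3*d - 4) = (d - 4)*(d - 1)*(d + 2)*(d + 1)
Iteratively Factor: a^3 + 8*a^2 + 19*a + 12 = (a + 3)*(a^2 + 5*a + 4) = (a + 1)*(a + 3)*(a + 4)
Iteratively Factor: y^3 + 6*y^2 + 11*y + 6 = (y + 1)*(y^2 + 5*y + 6) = (y + 1)*(y + 2)*(y + 3)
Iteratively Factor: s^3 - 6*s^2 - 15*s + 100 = (s + 4)*(s^2 - 10*s + 25) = (s - 5)*(s + 4)*(s - 5)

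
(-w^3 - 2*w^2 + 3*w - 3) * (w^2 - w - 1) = -w^5 - w^4 + 6*w^3 - 4*w^2 + 3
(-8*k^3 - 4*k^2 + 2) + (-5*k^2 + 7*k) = -8*k^3 - 9*k^2 + 7*k + 2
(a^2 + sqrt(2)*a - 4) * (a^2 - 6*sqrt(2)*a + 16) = a^4 - 5*sqrt(2)*a^3 + 40*sqrt(2)*a - 64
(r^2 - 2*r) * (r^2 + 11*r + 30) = r^4 + 9*r^3 + 8*r^2 - 60*r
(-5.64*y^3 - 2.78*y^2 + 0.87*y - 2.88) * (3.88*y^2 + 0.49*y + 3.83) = -21.8832*y^5 - 13.55*y^4 - 19.5878*y^3 - 21.3955*y^2 + 1.9209*y - 11.0304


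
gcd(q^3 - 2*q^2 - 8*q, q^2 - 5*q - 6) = 1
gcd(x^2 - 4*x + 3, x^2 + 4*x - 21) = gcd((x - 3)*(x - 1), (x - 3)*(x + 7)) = x - 3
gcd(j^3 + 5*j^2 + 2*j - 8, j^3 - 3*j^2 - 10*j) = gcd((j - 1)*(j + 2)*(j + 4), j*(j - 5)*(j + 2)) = j + 2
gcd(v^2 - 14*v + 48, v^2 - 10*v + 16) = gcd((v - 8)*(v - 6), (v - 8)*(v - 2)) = v - 8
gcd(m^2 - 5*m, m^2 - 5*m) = m^2 - 5*m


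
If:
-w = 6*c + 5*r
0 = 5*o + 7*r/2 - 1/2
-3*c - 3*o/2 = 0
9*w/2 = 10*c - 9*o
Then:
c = -9/334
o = 9/167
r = 11/167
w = -28/167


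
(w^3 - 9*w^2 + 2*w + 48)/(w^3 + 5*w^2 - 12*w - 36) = (w - 8)/(w + 6)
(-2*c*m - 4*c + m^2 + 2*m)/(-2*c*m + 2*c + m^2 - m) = (m + 2)/(m - 1)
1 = 1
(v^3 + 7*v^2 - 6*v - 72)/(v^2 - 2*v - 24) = (v^2 + 3*v - 18)/(v - 6)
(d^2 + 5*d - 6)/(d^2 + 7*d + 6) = (d - 1)/(d + 1)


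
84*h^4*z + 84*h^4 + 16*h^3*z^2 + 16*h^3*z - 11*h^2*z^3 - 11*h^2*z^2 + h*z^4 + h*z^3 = (-7*h + z)*(-6*h + z)*(2*h + z)*(h*z + h)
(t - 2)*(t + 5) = t^2 + 3*t - 10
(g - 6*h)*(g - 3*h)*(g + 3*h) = g^3 - 6*g^2*h - 9*g*h^2 + 54*h^3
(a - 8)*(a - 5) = a^2 - 13*a + 40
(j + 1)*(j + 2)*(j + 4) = j^3 + 7*j^2 + 14*j + 8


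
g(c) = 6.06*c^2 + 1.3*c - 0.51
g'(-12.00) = -144.14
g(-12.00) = 856.53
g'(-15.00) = -180.50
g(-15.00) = 1343.49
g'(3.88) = 48.33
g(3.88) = 95.76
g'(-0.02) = 1.06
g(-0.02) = -0.53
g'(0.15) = 3.12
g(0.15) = -0.18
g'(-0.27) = -1.97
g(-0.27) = -0.42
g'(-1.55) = -17.49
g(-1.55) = 12.03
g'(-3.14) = -36.76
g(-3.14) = 55.16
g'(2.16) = 27.48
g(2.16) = 30.57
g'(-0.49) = -4.64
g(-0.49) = 0.31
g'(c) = 12.12*c + 1.3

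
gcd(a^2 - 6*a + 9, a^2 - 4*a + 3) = a - 3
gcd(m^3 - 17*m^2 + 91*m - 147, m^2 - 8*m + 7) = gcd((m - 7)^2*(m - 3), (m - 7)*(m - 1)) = m - 7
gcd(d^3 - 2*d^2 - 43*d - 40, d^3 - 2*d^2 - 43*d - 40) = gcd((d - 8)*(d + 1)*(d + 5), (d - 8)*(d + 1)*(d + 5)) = d^3 - 2*d^2 - 43*d - 40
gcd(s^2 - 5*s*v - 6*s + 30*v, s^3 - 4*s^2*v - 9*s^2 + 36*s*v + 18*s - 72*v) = s - 6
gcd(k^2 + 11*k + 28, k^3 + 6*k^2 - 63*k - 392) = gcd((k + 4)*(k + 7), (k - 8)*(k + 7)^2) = k + 7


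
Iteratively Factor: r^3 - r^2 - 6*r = (r - 3)*(r^2 + 2*r) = (r - 3)*(r + 2)*(r)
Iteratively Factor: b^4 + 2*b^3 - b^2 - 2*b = (b - 1)*(b^3 + 3*b^2 + 2*b) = b*(b - 1)*(b^2 + 3*b + 2) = b*(b - 1)*(b + 1)*(b + 2)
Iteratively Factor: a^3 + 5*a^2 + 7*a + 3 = (a + 1)*(a^2 + 4*a + 3) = (a + 1)^2*(a + 3)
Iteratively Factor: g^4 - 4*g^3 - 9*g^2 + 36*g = (g)*(g^3 - 4*g^2 - 9*g + 36) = g*(g - 4)*(g^2 - 9) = g*(g - 4)*(g + 3)*(g - 3)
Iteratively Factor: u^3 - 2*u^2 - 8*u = (u - 4)*(u^2 + 2*u) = u*(u - 4)*(u + 2)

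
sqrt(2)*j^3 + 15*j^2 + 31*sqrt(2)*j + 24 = (j + 3*sqrt(2))*(j + 4*sqrt(2))*(sqrt(2)*j + 1)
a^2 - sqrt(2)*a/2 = a*(a - sqrt(2)/2)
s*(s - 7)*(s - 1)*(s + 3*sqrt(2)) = s^4 - 8*s^3 + 3*sqrt(2)*s^3 - 24*sqrt(2)*s^2 + 7*s^2 + 21*sqrt(2)*s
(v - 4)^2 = v^2 - 8*v + 16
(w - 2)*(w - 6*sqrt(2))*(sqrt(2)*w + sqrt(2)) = sqrt(2)*w^3 - 12*w^2 - sqrt(2)*w^2 - 2*sqrt(2)*w + 12*w + 24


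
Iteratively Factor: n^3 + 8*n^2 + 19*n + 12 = (n + 3)*(n^2 + 5*n + 4) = (n + 3)*(n + 4)*(n + 1)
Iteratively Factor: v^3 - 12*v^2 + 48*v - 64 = (v - 4)*(v^2 - 8*v + 16) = (v - 4)^2*(v - 4)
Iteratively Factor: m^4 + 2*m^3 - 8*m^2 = (m - 2)*(m^3 + 4*m^2) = (m - 2)*(m + 4)*(m^2) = m*(m - 2)*(m + 4)*(m)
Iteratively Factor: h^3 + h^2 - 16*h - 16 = (h + 1)*(h^2 - 16) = (h + 1)*(h + 4)*(h - 4)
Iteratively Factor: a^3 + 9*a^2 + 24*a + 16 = (a + 4)*(a^2 + 5*a + 4) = (a + 1)*(a + 4)*(a + 4)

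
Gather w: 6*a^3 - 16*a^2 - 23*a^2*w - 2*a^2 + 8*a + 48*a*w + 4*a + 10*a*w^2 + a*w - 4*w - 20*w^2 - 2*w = 6*a^3 - 18*a^2 + 12*a + w^2*(10*a - 20) + w*(-23*a^2 + 49*a - 6)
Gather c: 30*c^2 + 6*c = 30*c^2 + 6*c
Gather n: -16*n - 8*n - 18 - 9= -24*n - 27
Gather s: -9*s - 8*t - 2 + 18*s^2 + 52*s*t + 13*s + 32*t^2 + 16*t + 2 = 18*s^2 + s*(52*t + 4) + 32*t^2 + 8*t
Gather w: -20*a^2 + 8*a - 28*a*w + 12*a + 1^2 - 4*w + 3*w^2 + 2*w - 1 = -20*a^2 + 20*a + 3*w^2 + w*(-28*a - 2)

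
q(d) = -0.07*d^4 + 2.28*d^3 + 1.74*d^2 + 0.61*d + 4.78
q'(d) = -0.28*d^3 + 6.84*d^2 + 3.48*d + 0.61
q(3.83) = 145.67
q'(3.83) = 98.54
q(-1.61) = -1.68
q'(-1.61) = 13.91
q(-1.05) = 3.33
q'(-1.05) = 4.82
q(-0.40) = 4.67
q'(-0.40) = 0.33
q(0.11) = 4.87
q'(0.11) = 1.08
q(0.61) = 6.31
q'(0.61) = 5.21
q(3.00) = 78.16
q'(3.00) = 65.05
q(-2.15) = -12.64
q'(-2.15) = 27.53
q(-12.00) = -5143.34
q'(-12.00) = 1427.65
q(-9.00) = -1981.16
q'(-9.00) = 727.45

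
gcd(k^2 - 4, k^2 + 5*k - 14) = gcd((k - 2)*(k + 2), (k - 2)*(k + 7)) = k - 2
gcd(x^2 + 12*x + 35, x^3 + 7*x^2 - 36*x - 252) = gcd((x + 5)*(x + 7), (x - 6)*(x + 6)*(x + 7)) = x + 7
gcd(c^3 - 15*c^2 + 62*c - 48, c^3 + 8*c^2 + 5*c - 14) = c - 1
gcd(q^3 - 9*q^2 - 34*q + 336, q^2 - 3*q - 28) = q - 7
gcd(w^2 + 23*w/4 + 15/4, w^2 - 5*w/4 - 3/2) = w + 3/4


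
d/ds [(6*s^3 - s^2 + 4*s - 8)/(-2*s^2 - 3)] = 2*(-6*s^4 - 23*s^2 - 13*s - 6)/(4*s^4 + 12*s^2 + 9)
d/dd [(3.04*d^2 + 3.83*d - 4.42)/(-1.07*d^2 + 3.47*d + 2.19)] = (14.6469*d^2 + 3.8564*d + 23.7251)/(1.1449*d^4 - 7.4258*d^3 + 7.3543*d^2 + 15.1986*d + 4.7961)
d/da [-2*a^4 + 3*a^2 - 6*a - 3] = -8*a^3 + 6*a - 6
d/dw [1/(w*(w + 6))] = 2*(-w - 3)/(w^2*(w^2 + 12*w + 36))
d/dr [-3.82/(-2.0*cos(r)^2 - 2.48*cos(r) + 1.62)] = (15.28*cos(r) + 9.4736)*sin(r)/(2.0*cos(r)^2 + 2.48*cos(r) - 1.62)^2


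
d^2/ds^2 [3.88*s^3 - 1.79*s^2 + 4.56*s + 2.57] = 23.28*s - 3.58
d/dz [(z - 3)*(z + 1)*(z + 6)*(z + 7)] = 4*z^3 + 33*z^2 + 26*z - 123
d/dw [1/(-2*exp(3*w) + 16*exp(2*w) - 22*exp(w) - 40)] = (3*exp(2*w) - 16*exp(w) + 11)*exp(w)/(2*(exp(3*w) - 8*exp(2*w) + 11*exp(w) + 20)^2)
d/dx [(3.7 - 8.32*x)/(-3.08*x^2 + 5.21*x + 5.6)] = (-25.6256*x^2 + 22.792*x - 65.869)/(9.4864*x^4 - 32.0936*x^3 - 7.3519*x^2 + 58.352*x + 31.36)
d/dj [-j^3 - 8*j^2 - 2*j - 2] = -3*j^2 - 16*j - 2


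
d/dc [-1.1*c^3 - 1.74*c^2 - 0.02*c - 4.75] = -3.3*c^2 - 3.48*c - 0.02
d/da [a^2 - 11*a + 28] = 2*a - 11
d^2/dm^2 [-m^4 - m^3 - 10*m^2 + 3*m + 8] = -12*m^2 - 6*m - 20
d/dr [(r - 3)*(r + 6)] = 2*r + 3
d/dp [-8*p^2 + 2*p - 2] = 2 - 16*p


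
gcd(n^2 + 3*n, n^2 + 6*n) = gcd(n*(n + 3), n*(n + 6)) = n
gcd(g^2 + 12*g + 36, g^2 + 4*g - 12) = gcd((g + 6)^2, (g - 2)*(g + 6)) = g + 6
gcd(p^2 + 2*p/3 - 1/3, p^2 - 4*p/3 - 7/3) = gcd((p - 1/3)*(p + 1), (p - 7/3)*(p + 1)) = p + 1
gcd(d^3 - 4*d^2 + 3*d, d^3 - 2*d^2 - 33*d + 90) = d - 3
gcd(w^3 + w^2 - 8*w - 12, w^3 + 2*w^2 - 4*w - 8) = w^2 + 4*w + 4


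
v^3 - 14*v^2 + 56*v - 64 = (v - 8)*(v - 4)*(v - 2)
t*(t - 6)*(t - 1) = t^3 - 7*t^2 + 6*t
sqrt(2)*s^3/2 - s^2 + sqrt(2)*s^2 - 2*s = s*(s - sqrt(2))*(sqrt(2)*s/2 + sqrt(2))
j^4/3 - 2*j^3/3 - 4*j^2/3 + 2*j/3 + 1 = (j/3 + 1/3)*(j - 3)*(j - 1)*(j + 1)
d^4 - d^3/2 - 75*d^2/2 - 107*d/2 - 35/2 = (d - 7)*(d + 1/2)*(d + 1)*(d + 5)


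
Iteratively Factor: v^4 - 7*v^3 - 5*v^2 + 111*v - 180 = (v - 3)*(v^3 - 4*v^2 - 17*v + 60) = (v - 5)*(v - 3)*(v^2 + v - 12) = (v - 5)*(v - 3)^2*(v + 4)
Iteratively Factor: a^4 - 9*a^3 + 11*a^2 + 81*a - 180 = (a + 3)*(a^3 - 12*a^2 + 47*a - 60) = (a - 4)*(a + 3)*(a^2 - 8*a + 15) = (a - 4)*(a - 3)*(a + 3)*(a - 5)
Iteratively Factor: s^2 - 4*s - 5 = (s + 1)*(s - 5)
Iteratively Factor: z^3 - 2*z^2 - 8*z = (z)*(z^2 - 2*z - 8) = z*(z + 2)*(z - 4)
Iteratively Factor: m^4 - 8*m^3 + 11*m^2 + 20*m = (m - 5)*(m^3 - 3*m^2 - 4*m) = (m - 5)*(m - 4)*(m^2 + m) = (m - 5)*(m - 4)*(m + 1)*(m)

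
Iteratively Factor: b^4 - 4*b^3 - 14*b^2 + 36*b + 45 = (b - 3)*(b^3 - b^2 - 17*b - 15) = (b - 3)*(b + 1)*(b^2 - 2*b - 15) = (b - 5)*(b - 3)*(b + 1)*(b + 3)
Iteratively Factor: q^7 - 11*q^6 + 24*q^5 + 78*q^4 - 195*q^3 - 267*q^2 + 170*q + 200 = (q - 1)*(q^6 - 10*q^5 + 14*q^4 + 92*q^3 - 103*q^2 - 370*q - 200) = (q - 1)*(q + 1)*(q^5 - 11*q^4 + 25*q^3 + 67*q^2 - 170*q - 200) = (q - 5)*(q - 1)*(q + 1)*(q^4 - 6*q^3 - 5*q^2 + 42*q + 40) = (q - 5)*(q - 4)*(q - 1)*(q + 1)*(q^3 - 2*q^2 - 13*q - 10) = (q - 5)*(q - 4)*(q - 1)*(q + 1)*(q + 2)*(q^2 - 4*q - 5) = (q - 5)^2*(q - 4)*(q - 1)*(q + 1)*(q + 2)*(q + 1)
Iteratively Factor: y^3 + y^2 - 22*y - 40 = (y + 2)*(y^2 - y - 20) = (y + 2)*(y + 4)*(y - 5)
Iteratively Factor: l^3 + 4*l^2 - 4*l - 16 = (l - 2)*(l^2 + 6*l + 8) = (l - 2)*(l + 2)*(l + 4)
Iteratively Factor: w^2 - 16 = (w - 4)*(w + 4)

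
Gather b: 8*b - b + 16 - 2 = 7*b + 14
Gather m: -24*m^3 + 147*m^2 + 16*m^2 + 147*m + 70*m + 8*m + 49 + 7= -24*m^3 + 163*m^2 + 225*m + 56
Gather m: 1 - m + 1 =2 - m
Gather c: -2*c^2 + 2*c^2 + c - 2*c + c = 0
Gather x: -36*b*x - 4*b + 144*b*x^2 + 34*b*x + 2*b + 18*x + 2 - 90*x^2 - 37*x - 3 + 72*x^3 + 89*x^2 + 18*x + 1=-2*b + 72*x^3 + x^2*(144*b - 1) + x*(-2*b - 1)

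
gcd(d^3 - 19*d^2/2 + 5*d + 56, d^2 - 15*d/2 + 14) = d - 7/2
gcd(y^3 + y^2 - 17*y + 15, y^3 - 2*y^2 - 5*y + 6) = y^2 - 4*y + 3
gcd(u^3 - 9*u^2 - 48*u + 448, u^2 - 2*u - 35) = 1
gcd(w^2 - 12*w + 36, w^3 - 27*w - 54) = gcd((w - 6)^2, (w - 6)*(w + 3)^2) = w - 6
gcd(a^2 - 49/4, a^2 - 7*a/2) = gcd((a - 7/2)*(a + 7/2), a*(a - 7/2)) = a - 7/2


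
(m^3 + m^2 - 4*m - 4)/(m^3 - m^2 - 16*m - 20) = (m^2 - m - 2)/(m^2 - 3*m - 10)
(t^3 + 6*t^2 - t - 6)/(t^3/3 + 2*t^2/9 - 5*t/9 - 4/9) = 9*(t^2 + 5*t - 6)/(3*t^2 - t - 4)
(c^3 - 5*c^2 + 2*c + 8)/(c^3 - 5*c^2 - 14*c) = (-c^3 + 5*c^2 - 2*c - 8)/(c*(-c^2 + 5*c + 14))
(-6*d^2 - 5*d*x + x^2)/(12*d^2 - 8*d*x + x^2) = (d + x)/(-2*d + x)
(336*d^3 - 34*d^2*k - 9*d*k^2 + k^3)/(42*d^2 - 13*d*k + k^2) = (48*d^2 + 2*d*k - k^2)/(6*d - k)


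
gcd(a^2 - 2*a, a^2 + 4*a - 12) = a - 2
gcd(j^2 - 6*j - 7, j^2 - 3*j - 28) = j - 7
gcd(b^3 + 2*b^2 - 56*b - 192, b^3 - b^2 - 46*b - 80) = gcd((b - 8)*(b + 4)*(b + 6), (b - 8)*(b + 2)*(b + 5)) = b - 8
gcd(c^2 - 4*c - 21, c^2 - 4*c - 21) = c^2 - 4*c - 21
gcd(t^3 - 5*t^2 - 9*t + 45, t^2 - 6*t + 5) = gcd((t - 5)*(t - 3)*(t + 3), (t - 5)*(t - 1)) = t - 5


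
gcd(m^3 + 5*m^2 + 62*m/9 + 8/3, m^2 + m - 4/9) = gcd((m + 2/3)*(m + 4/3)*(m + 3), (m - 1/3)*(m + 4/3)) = m + 4/3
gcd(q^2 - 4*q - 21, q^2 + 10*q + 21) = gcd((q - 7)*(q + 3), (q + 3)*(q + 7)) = q + 3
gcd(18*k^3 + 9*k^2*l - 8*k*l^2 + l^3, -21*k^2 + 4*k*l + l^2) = 3*k - l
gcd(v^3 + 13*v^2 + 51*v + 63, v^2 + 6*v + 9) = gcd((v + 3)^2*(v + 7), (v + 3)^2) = v^2 + 6*v + 9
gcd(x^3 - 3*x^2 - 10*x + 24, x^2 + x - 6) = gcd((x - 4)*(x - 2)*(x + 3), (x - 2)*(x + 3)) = x^2 + x - 6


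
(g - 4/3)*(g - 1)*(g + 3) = g^3 + 2*g^2/3 - 17*g/3 + 4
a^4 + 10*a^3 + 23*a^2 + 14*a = a*(a + 1)*(a + 2)*(a + 7)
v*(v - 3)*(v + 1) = v^3 - 2*v^2 - 3*v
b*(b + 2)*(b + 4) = b^3 + 6*b^2 + 8*b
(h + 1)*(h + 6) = h^2 + 7*h + 6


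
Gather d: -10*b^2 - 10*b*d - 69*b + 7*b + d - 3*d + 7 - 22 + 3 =-10*b^2 - 62*b + d*(-10*b - 2) - 12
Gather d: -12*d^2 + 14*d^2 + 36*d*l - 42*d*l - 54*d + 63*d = 2*d^2 + d*(9 - 6*l)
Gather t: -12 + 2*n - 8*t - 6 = 2*n - 8*t - 18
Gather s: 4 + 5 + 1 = 10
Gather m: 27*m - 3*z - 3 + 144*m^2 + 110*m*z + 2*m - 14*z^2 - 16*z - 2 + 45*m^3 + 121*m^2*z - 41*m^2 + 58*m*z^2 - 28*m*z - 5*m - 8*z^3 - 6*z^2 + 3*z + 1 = 45*m^3 + m^2*(121*z + 103) + m*(58*z^2 + 82*z + 24) - 8*z^3 - 20*z^2 - 16*z - 4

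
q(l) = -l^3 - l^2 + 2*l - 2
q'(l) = -3*l^2 - 2*l + 2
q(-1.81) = -2.97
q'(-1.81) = -4.21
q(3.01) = -32.31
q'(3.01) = -31.20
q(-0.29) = -2.64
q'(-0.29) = 2.33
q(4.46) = -101.69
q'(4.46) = -66.59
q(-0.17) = -2.36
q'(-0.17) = 2.25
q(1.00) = -2.00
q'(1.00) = -3.00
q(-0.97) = -3.97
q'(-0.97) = 1.12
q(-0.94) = -3.93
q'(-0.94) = 1.23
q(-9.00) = 628.00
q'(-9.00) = -223.00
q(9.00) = -794.00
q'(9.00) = -259.00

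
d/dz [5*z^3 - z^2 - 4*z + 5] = 15*z^2 - 2*z - 4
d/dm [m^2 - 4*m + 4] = 2*m - 4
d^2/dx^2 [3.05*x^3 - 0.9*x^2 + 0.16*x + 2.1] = 18.3*x - 1.8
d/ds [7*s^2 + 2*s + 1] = 14*s + 2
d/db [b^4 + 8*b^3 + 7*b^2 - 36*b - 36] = 4*b^3 + 24*b^2 + 14*b - 36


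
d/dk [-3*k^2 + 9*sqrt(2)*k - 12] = -6*k + 9*sqrt(2)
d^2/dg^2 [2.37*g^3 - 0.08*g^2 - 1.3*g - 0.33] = 14.22*g - 0.16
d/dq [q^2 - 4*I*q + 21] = 2*q - 4*I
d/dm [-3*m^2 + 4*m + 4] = 4 - 6*m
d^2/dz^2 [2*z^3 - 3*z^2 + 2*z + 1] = 12*z - 6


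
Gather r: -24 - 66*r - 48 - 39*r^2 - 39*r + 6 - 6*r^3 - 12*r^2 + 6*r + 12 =-6*r^3 - 51*r^2 - 99*r - 54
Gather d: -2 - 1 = -3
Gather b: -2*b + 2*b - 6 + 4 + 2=0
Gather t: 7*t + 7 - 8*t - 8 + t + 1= 0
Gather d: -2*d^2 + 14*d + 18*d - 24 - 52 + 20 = -2*d^2 + 32*d - 56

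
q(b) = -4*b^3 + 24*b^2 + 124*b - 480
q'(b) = -12*b^2 + 48*b + 124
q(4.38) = 187.43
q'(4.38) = 104.03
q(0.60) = -397.82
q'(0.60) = 148.48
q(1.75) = -210.94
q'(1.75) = 171.25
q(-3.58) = -432.80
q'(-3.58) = -201.64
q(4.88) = 231.81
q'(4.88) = 72.47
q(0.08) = -469.93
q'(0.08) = 127.76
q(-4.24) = -269.40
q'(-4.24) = -295.25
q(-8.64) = 2820.12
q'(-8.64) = -1186.52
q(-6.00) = 504.00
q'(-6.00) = -596.00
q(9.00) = -336.00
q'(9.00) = -416.00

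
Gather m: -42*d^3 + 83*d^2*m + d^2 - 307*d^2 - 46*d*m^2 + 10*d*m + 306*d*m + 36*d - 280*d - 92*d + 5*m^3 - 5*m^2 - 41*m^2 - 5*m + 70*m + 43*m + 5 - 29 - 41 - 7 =-42*d^3 - 306*d^2 - 336*d + 5*m^3 + m^2*(-46*d - 46) + m*(83*d^2 + 316*d + 108) - 72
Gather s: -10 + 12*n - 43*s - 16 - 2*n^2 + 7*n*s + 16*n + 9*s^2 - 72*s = -2*n^2 + 28*n + 9*s^2 + s*(7*n - 115) - 26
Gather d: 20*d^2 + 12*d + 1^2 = 20*d^2 + 12*d + 1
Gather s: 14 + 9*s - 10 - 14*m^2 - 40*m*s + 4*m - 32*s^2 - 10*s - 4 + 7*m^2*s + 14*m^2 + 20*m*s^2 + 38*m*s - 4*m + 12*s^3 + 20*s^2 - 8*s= 12*s^3 + s^2*(20*m - 12) + s*(7*m^2 - 2*m - 9)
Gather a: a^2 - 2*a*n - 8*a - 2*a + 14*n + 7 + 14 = a^2 + a*(-2*n - 10) + 14*n + 21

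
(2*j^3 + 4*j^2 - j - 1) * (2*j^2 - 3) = 4*j^5 + 8*j^4 - 8*j^3 - 14*j^2 + 3*j + 3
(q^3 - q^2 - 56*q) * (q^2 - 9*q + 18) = q^5 - 10*q^4 - 29*q^3 + 486*q^2 - 1008*q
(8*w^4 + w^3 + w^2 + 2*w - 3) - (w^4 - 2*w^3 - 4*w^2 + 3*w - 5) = 7*w^4 + 3*w^3 + 5*w^2 - w + 2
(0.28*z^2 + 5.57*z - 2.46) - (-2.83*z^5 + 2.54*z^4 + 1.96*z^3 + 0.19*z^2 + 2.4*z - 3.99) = 2.83*z^5 - 2.54*z^4 - 1.96*z^3 + 0.09*z^2 + 3.17*z + 1.53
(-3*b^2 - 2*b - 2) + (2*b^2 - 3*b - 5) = -b^2 - 5*b - 7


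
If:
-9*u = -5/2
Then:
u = 5/18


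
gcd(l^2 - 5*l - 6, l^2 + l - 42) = l - 6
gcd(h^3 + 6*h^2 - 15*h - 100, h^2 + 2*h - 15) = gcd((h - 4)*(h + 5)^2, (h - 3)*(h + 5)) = h + 5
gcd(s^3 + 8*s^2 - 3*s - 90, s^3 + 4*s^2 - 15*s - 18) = s^2 + 3*s - 18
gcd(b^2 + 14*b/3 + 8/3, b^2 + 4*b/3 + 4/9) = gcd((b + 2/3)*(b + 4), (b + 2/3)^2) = b + 2/3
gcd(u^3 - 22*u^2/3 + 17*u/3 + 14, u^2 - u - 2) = u + 1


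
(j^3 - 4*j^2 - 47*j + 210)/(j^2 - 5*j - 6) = (j^2 + 2*j - 35)/(j + 1)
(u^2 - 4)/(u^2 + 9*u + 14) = (u - 2)/(u + 7)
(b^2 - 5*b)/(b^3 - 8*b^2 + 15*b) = 1/(b - 3)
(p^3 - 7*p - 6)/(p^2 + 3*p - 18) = (p^2 + 3*p + 2)/(p + 6)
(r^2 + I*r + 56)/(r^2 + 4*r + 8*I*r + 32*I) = (r - 7*I)/(r + 4)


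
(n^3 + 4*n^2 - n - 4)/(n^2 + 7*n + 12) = (n^2 - 1)/(n + 3)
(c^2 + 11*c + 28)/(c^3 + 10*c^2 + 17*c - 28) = 1/(c - 1)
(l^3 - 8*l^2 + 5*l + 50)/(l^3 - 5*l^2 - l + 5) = (l^2 - 3*l - 10)/(l^2 - 1)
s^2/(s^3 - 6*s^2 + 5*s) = s/(s^2 - 6*s + 5)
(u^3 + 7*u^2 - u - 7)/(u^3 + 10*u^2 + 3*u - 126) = (u^2 - 1)/(u^2 + 3*u - 18)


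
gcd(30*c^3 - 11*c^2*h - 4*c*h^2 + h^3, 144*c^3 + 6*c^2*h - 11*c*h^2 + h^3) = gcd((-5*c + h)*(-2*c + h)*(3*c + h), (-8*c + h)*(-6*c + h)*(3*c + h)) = 3*c + h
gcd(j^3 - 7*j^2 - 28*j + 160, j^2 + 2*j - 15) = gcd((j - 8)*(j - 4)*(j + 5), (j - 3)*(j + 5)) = j + 5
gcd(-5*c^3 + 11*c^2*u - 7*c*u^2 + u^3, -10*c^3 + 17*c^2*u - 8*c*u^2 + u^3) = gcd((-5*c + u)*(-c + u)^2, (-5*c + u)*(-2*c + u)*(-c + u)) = 5*c^2 - 6*c*u + u^2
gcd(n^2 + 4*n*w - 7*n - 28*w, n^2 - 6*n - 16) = 1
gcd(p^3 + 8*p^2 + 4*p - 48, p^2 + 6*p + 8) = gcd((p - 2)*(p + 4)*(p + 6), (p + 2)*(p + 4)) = p + 4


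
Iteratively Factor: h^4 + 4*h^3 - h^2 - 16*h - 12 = (h + 1)*(h^3 + 3*h^2 - 4*h - 12) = (h + 1)*(h + 2)*(h^2 + h - 6) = (h - 2)*(h + 1)*(h + 2)*(h + 3)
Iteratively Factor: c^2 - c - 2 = (c + 1)*(c - 2)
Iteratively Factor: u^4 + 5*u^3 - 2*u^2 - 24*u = (u - 2)*(u^3 + 7*u^2 + 12*u) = (u - 2)*(u + 3)*(u^2 + 4*u) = u*(u - 2)*(u + 3)*(u + 4)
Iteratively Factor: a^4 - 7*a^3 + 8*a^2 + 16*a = (a)*(a^3 - 7*a^2 + 8*a + 16) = a*(a - 4)*(a^2 - 3*a - 4) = a*(a - 4)*(a + 1)*(a - 4)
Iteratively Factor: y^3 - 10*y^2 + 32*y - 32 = (y - 2)*(y^2 - 8*y + 16) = (y - 4)*(y - 2)*(y - 4)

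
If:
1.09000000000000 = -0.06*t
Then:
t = -18.17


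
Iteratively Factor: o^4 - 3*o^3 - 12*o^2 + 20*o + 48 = (o + 2)*(o^3 - 5*o^2 - 2*o + 24) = (o - 3)*(o + 2)*(o^2 - 2*o - 8) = (o - 4)*(o - 3)*(o + 2)*(o + 2)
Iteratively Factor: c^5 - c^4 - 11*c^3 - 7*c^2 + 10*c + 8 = (c + 2)*(c^4 - 3*c^3 - 5*c^2 + 3*c + 4) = (c + 1)*(c + 2)*(c^3 - 4*c^2 - c + 4) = (c + 1)^2*(c + 2)*(c^2 - 5*c + 4) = (c - 4)*(c + 1)^2*(c + 2)*(c - 1)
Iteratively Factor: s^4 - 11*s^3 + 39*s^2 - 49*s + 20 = (s - 1)*(s^3 - 10*s^2 + 29*s - 20) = (s - 1)^2*(s^2 - 9*s + 20) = (s - 5)*(s - 1)^2*(s - 4)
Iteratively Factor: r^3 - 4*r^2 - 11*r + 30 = (r - 5)*(r^2 + r - 6) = (r - 5)*(r - 2)*(r + 3)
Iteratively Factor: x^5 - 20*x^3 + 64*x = (x)*(x^4 - 20*x^2 + 64) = x*(x - 4)*(x^3 + 4*x^2 - 4*x - 16) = x*(x - 4)*(x + 4)*(x^2 - 4) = x*(x - 4)*(x + 2)*(x + 4)*(x - 2)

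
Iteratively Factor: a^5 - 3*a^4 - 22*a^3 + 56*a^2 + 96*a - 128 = (a + 4)*(a^4 - 7*a^3 + 6*a^2 + 32*a - 32) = (a - 1)*(a + 4)*(a^3 - 6*a^2 + 32) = (a - 4)*(a - 1)*(a + 4)*(a^2 - 2*a - 8) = (a - 4)^2*(a - 1)*(a + 4)*(a + 2)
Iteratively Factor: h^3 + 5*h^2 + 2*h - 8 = (h - 1)*(h^2 + 6*h + 8) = (h - 1)*(h + 4)*(h + 2)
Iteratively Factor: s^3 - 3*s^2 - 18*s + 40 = (s + 4)*(s^2 - 7*s + 10) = (s - 5)*(s + 4)*(s - 2)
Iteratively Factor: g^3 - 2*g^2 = (g)*(g^2 - 2*g) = g^2*(g - 2)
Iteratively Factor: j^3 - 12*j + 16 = (j - 2)*(j^2 + 2*j - 8) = (j - 2)^2*(j + 4)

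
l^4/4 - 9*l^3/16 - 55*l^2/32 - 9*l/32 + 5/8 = (l/4 + 1/4)*(l - 4)*(l - 1/2)*(l + 5/4)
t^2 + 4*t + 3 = (t + 1)*(t + 3)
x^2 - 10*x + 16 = (x - 8)*(x - 2)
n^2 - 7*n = n*(n - 7)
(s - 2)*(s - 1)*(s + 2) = s^3 - s^2 - 4*s + 4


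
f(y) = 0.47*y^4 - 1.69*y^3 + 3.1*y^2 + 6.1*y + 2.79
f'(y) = 1.88*y^3 - 5.07*y^2 + 6.2*y + 6.1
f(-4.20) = 303.31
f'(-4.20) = -248.66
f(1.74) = 18.19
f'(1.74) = 11.44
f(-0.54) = 0.71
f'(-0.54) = 0.98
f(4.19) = 103.32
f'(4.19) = 81.36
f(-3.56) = 172.10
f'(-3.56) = -165.05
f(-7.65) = 2503.85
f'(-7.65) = -1179.71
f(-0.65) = 0.68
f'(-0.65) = -0.59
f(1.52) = 15.80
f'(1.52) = 10.41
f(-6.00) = 1051.95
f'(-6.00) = -619.70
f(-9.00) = 4514.67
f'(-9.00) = -1830.89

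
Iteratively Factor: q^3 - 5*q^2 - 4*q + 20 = (q - 2)*(q^2 - 3*q - 10) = (q - 2)*(q + 2)*(q - 5)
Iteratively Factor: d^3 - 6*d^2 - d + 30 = (d - 3)*(d^2 - 3*d - 10) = (d - 3)*(d + 2)*(d - 5)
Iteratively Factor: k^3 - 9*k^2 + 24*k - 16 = (k - 4)*(k^2 - 5*k + 4) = (k - 4)*(k - 1)*(k - 4)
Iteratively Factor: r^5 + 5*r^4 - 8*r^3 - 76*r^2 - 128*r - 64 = (r + 4)*(r^4 + r^3 - 12*r^2 - 28*r - 16) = (r + 1)*(r + 4)*(r^3 - 12*r - 16) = (r - 4)*(r + 1)*(r + 4)*(r^2 + 4*r + 4) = (r - 4)*(r + 1)*(r + 2)*(r + 4)*(r + 2)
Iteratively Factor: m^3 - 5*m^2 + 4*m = (m)*(m^2 - 5*m + 4) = m*(m - 4)*(m - 1)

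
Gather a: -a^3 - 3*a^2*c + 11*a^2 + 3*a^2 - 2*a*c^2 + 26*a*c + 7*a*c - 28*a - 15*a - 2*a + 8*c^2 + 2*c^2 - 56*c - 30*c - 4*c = -a^3 + a^2*(14 - 3*c) + a*(-2*c^2 + 33*c - 45) + 10*c^2 - 90*c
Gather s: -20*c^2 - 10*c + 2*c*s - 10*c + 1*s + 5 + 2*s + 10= -20*c^2 - 20*c + s*(2*c + 3) + 15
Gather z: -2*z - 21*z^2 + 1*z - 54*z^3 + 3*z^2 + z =-54*z^3 - 18*z^2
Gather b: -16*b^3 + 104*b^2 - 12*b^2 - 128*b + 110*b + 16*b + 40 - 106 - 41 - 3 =-16*b^3 + 92*b^2 - 2*b - 110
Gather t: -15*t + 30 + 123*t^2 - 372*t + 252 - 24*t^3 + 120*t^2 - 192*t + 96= -24*t^3 + 243*t^2 - 579*t + 378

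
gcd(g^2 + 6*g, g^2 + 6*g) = g^2 + 6*g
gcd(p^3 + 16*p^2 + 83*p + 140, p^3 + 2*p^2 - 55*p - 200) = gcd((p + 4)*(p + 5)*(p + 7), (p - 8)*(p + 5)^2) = p + 5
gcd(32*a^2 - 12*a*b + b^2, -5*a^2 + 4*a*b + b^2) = 1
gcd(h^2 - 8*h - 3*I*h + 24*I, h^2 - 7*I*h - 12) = h - 3*I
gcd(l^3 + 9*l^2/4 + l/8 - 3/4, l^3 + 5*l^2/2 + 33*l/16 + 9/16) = l + 3/4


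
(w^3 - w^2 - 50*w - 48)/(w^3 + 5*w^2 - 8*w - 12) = (w - 8)/(w - 2)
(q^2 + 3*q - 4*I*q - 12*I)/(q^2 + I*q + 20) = (q + 3)/(q + 5*I)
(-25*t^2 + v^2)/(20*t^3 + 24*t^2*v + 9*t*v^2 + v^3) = (-5*t + v)/(4*t^2 + 4*t*v + v^2)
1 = 1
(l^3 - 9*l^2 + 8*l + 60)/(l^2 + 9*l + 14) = (l^2 - 11*l + 30)/(l + 7)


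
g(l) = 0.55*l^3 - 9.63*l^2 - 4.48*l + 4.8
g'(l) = 1.65*l^2 - 19.26*l - 4.48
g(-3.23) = -99.73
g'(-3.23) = 74.94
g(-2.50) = -52.78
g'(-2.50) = 53.98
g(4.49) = -159.67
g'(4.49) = -57.69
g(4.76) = -175.40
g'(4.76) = -58.77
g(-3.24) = -100.48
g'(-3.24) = 75.24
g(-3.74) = -141.92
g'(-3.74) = 90.63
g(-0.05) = 5.00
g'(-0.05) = -3.51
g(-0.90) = 0.63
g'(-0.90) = 14.19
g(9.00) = -414.60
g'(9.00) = -44.17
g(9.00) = -414.60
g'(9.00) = -44.17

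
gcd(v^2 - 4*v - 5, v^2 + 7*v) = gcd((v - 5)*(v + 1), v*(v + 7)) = 1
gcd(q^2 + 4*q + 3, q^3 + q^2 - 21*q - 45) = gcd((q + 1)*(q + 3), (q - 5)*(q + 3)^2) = q + 3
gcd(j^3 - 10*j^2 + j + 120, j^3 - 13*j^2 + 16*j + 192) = j^2 - 5*j - 24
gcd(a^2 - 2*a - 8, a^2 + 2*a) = a + 2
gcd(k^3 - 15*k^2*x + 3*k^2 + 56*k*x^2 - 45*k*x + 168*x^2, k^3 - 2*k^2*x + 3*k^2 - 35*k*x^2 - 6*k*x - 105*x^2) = -k^2 + 7*k*x - 3*k + 21*x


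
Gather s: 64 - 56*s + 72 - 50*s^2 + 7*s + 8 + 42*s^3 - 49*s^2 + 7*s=42*s^3 - 99*s^2 - 42*s + 144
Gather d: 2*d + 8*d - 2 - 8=10*d - 10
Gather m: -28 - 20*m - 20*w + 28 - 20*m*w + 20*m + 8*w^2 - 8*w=-20*m*w + 8*w^2 - 28*w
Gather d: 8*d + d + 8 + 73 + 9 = 9*d + 90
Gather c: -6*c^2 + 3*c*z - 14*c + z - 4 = -6*c^2 + c*(3*z - 14) + z - 4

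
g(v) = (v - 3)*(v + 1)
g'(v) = 2*v - 2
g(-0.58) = -1.50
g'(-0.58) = -3.16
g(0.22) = -3.39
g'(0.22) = -1.56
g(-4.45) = 25.70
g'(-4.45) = -10.90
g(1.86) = -3.26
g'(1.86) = 1.72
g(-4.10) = 22.01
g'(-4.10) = -10.20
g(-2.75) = 10.06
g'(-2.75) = -7.50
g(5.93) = 20.30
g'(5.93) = 9.86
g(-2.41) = 7.63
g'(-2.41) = -6.82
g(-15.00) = 252.00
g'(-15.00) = -32.00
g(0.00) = -3.00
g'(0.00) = -2.00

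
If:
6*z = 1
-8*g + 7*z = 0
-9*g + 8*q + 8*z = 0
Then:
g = 7/48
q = -1/384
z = 1/6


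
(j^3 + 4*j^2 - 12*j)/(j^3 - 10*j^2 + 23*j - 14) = j*(j + 6)/(j^2 - 8*j + 7)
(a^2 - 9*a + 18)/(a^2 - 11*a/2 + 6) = 2*(a^2 - 9*a + 18)/(2*a^2 - 11*a + 12)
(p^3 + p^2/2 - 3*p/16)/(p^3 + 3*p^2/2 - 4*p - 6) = p*(16*p^2 + 8*p - 3)/(8*(2*p^3 + 3*p^2 - 8*p - 12))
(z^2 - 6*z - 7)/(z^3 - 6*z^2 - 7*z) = 1/z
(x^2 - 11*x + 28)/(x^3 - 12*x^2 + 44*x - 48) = (x - 7)/(x^2 - 8*x + 12)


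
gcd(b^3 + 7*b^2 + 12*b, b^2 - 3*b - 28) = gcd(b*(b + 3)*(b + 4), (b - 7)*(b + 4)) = b + 4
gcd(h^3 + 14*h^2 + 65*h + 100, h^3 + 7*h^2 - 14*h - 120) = h + 5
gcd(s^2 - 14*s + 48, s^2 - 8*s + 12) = s - 6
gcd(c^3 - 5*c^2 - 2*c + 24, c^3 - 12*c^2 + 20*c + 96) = c + 2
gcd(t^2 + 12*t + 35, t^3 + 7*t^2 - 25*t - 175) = t^2 + 12*t + 35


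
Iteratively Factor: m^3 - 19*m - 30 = (m - 5)*(m^2 + 5*m + 6) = (m - 5)*(m + 3)*(m + 2)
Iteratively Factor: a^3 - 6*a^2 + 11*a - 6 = (a - 2)*(a^2 - 4*a + 3) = (a - 3)*(a - 2)*(a - 1)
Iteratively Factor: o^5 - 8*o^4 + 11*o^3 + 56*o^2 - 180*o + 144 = (o - 2)*(o^4 - 6*o^3 - o^2 + 54*o - 72) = (o - 2)*(o + 3)*(o^3 - 9*o^2 + 26*o - 24) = (o - 2)^2*(o + 3)*(o^2 - 7*o + 12) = (o - 3)*(o - 2)^2*(o + 3)*(o - 4)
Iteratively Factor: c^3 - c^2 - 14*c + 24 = (c - 3)*(c^2 + 2*c - 8) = (c - 3)*(c + 4)*(c - 2)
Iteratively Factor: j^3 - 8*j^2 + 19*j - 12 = (j - 4)*(j^2 - 4*j + 3) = (j - 4)*(j - 3)*(j - 1)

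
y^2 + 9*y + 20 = (y + 4)*(y + 5)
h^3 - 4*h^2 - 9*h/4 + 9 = (h - 4)*(h - 3/2)*(h + 3/2)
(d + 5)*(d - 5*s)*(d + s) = d^3 - 4*d^2*s + 5*d^2 - 5*d*s^2 - 20*d*s - 25*s^2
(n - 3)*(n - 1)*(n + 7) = n^3 + 3*n^2 - 25*n + 21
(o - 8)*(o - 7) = o^2 - 15*o + 56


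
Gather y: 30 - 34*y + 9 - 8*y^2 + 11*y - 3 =-8*y^2 - 23*y + 36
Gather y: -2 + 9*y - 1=9*y - 3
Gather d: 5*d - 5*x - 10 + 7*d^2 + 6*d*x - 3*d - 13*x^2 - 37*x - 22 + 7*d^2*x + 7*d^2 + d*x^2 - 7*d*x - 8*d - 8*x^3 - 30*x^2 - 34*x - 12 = d^2*(7*x + 14) + d*(x^2 - x - 6) - 8*x^3 - 43*x^2 - 76*x - 44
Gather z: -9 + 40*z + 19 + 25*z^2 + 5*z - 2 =25*z^2 + 45*z + 8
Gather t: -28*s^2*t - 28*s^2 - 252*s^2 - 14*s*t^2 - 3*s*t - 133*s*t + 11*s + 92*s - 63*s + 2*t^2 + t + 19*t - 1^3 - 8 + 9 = -280*s^2 + 40*s + t^2*(2 - 14*s) + t*(-28*s^2 - 136*s + 20)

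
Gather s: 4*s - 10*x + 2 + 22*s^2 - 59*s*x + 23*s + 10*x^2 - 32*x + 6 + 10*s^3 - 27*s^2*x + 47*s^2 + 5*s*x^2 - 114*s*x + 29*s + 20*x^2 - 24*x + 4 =10*s^3 + s^2*(69 - 27*x) + s*(5*x^2 - 173*x + 56) + 30*x^2 - 66*x + 12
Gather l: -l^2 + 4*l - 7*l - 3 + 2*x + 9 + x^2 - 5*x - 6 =-l^2 - 3*l + x^2 - 3*x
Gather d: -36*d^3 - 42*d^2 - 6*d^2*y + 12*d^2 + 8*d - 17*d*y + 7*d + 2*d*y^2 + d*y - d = -36*d^3 + d^2*(-6*y - 30) + d*(2*y^2 - 16*y + 14)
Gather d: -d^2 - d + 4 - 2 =-d^2 - d + 2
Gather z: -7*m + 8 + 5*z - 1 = -7*m + 5*z + 7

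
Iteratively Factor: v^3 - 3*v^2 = (v)*(v^2 - 3*v) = v^2*(v - 3)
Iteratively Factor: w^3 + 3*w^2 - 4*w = (w - 1)*(w^2 + 4*w) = w*(w - 1)*(w + 4)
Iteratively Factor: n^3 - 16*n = (n)*(n^2 - 16) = n*(n + 4)*(n - 4)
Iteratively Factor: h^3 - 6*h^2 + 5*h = (h - 1)*(h^2 - 5*h) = h*(h - 1)*(h - 5)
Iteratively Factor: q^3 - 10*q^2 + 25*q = (q)*(q^2 - 10*q + 25) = q*(q - 5)*(q - 5)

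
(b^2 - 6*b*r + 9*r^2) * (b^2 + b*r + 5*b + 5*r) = b^4 - 5*b^3*r + 5*b^3 + 3*b^2*r^2 - 25*b^2*r + 9*b*r^3 + 15*b*r^2 + 45*r^3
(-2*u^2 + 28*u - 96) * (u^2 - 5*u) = -2*u^4 + 38*u^3 - 236*u^2 + 480*u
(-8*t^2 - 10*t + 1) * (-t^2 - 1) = 8*t^4 + 10*t^3 + 7*t^2 + 10*t - 1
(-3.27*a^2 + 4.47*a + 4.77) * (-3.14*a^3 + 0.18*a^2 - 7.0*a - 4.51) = 10.2678*a^5 - 14.6244*a^4 + 8.7168*a^3 - 15.6837*a^2 - 53.5497*a - 21.5127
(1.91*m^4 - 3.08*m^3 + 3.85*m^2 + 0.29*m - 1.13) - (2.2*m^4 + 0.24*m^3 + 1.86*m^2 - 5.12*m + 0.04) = -0.29*m^4 - 3.32*m^3 + 1.99*m^2 + 5.41*m - 1.17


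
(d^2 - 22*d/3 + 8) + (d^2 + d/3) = 2*d^2 - 7*d + 8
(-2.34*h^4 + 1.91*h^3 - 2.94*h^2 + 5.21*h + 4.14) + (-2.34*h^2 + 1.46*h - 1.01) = -2.34*h^4 + 1.91*h^3 - 5.28*h^2 + 6.67*h + 3.13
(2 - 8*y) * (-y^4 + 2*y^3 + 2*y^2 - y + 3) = 8*y^5 - 18*y^4 - 12*y^3 + 12*y^2 - 26*y + 6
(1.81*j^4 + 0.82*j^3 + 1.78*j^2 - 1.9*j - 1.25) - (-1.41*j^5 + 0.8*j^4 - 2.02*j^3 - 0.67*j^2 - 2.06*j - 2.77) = 1.41*j^5 + 1.01*j^4 + 2.84*j^3 + 2.45*j^2 + 0.16*j + 1.52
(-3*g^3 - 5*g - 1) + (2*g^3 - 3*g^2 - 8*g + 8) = -g^3 - 3*g^2 - 13*g + 7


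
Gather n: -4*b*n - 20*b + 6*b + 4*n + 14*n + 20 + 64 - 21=-14*b + n*(18 - 4*b) + 63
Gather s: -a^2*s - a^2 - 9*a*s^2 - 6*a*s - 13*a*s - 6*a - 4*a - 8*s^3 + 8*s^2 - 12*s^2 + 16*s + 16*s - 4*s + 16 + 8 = -a^2 - 10*a - 8*s^3 + s^2*(-9*a - 4) + s*(-a^2 - 19*a + 28) + 24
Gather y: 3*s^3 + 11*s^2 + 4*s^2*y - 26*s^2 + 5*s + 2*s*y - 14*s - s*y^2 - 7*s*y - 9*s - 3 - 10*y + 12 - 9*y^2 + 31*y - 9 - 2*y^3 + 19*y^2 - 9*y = 3*s^3 - 15*s^2 - 18*s - 2*y^3 + y^2*(10 - s) + y*(4*s^2 - 5*s + 12)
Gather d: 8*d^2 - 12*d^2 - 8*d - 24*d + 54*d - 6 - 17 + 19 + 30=-4*d^2 + 22*d + 26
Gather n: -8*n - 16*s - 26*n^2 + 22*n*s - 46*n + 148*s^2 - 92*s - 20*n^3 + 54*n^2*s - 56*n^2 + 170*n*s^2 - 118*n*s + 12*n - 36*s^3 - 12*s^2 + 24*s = -20*n^3 + n^2*(54*s - 82) + n*(170*s^2 - 96*s - 42) - 36*s^3 + 136*s^2 - 84*s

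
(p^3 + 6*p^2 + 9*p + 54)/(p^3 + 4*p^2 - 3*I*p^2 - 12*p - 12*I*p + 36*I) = (p + 3*I)/(p - 2)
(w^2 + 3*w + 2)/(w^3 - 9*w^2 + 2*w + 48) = (w + 1)/(w^2 - 11*w + 24)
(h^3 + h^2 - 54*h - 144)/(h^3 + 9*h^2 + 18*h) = (h - 8)/h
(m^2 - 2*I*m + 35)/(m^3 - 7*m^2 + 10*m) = (m^2 - 2*I*m + 35)/(m*(m^2 - 7*m + 10))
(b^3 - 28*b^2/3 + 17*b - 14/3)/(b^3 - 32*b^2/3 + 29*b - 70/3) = (3*b - 1)/(3*b - 5)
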